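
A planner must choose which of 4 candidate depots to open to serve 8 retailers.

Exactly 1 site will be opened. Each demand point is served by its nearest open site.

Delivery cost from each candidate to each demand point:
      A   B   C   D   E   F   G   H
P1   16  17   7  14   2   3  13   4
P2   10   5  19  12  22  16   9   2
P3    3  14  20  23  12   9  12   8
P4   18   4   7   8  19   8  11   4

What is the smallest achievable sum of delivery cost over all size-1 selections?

Open {P1}.
  A→P1 16, B→P1 17, C→P1 7, D→P1 14, E→P1 2, F→P1 3, G→P1 13, H→P1 4  ⇒ total 76.
Compare {P4}: total 79.
Compare {P2}: total 95.
No size-1 selection does better; minimum is 76.

76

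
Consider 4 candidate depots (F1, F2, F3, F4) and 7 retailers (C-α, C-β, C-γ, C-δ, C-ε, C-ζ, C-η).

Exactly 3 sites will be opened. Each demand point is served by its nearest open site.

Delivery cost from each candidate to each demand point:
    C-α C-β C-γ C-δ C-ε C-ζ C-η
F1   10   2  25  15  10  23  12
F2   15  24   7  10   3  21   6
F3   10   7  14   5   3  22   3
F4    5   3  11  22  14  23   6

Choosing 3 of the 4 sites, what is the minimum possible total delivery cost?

Open {F2, F3, F4}.
  C-α→F4 5, C-β→F4 3, C-γ→F2 7, C-δ→F3 5, C-ε→F2 3, C-ζ→F2 21, C-η→F3 3  ⇒ total 47.
Compare {F1, F2, F3}: total 51.
Compare {F1, F3, F4}: total 51.
No size-3 selection does better; minimum is 47.

47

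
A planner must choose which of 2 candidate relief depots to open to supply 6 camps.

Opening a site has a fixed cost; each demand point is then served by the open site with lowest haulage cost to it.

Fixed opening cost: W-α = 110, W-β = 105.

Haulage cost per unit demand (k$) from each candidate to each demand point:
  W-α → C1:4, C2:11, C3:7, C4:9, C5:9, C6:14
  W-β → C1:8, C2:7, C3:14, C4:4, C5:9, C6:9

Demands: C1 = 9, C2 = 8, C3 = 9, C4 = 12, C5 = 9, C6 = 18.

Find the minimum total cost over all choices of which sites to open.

650

Open {W-β}: assign each demand point to its cheapest open site.
  C1→W-β 9×8=72, C2→W-β 8×7=56, C3→W-β 9×14=126, C4→W-β 12×4=48, C5→W-β 9×9=81, C6→W-β 18×9=162
  haulage cost 545, fixed 105 → total 650.
Compare {W-α, W-β}: haulage cost 446 + fixed 215 = 661.
Compare {W-α}: haulage cost 628 + fixed 110 = 738.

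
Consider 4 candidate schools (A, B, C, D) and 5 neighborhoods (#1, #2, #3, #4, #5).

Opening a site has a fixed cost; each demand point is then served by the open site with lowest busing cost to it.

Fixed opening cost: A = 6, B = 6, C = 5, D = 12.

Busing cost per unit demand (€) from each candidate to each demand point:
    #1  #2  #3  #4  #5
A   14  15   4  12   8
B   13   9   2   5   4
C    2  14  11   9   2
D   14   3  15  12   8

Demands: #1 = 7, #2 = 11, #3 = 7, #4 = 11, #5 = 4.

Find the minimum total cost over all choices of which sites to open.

Open {B, C, D}: assign each demand point to its cheapest open site.
  #1→C 7×2=14, #2→D 11×3=33, #3→B 7×2=14, #4→B 11×5=55, #5→C 4×2=8
  busing cost 124, fixed 23 → total 147.
Compare {A, B, C, D}: busing cost 124 + fixed 29 = 153.
Compare {B, C}: busing cost 190 + fixed 11 = 201.
Compare {A, C, D}: busing cost 182 + fixed 23 = 205.
All other subsets cost ≥ 153. Minimum total cost: 147.

147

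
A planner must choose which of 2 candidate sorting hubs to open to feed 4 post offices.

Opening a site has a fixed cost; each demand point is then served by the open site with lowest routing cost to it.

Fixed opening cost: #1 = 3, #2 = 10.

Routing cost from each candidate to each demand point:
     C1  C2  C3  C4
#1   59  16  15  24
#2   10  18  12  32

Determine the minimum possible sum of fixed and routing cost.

75

Open {#1, #2}: assign each demand point to its cheapest open site.
  C1→#2 10, C2→#1 16, C3→#2 12, C4→#1 24
  routing cost 62, fixed 13 → total 75.
Compare {#2}: routing cost 72 + fixed 10 = 82.
Compare {#1}: routing cost 114 + fixed 3 = 117.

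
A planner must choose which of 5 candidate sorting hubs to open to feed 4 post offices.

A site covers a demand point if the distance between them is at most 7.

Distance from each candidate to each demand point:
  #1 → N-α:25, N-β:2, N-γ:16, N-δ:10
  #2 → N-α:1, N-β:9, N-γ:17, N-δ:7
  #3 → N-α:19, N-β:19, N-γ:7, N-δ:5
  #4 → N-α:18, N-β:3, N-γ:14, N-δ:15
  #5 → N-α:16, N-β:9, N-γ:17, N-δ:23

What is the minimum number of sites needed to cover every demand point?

3

Coverage sets (demand points within 7 of each site):
  #1: {N-β}
  #2: {N-α, N-δ}
  #3: {N-γ, N-δ}
  #4: {N-β}
  #5: {}
No 2 sites suffice: every size-2 union leaves at least one demand point uncovered.
But {#1, #2, #3} covers everything, so the minimum is 3.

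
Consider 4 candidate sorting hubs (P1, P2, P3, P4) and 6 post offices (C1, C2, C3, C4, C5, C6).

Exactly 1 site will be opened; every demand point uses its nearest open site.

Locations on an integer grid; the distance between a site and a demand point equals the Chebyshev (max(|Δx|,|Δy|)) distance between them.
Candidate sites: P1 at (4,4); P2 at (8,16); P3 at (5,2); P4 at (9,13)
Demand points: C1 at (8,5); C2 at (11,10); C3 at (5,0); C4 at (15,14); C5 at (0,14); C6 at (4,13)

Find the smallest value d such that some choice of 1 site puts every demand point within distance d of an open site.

Open {P1}.
  Farthest demand point is C4 at distance 11 (to P1); all others are ≤ 11.
With {P3} the worst case is 12.
With {P4} the worst case is 13.
No size-1 selection achieves below 11.

11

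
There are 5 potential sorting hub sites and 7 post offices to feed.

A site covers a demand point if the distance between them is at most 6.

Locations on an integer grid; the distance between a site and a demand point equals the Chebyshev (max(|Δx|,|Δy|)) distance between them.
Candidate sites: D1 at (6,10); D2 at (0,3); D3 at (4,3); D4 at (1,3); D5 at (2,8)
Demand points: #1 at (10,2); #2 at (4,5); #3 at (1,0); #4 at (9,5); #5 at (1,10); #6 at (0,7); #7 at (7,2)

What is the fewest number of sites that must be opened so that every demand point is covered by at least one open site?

Coverage sets (demand points within 6 of each site):
  D1: {#2, #4, #5, #6}
  D2: {#2, #3, #6}
  D3: {#1, #2, #3, #4, #6, #7}
  D4: {#2, #3, #6, #7}
  D5: {#2, #5, #6, #7}
No single site covers all 7 demand points.
But {D1, D3} covers everything, so the minimum is 2.

2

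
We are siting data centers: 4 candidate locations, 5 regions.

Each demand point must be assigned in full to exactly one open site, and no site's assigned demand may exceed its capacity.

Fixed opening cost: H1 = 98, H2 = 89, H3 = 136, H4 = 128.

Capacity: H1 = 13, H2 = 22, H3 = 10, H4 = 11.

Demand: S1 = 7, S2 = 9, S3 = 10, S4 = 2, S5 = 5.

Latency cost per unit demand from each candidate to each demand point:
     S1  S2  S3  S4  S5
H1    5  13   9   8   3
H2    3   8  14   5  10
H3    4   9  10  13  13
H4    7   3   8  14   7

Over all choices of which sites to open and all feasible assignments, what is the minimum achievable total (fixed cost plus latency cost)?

Open {H1, H2}; cheapest assignment that respects the capacities:
  H1 (cap 13, load 12): S3, S4 — cost 10×9 + 2×8 = 106
  H2 (cap 22, load 21): S1, S2, S5 — cost 7×3 + 9×8 + 5×10 = 143
  Shipping 249, fixed 187 → total 436.
  Any other capacity-feasible assignment to {H1, H2} ships for at least 249.
Compare {H2, H4}: its best feasible assignment gives total 483.
Compare {H1, H2, H4}: its best feasible assignment gives total 513.
Every other set of open sites that can feasibly serve all demand totals ≥ 483 even under its best assignment. Minimum: 436.

436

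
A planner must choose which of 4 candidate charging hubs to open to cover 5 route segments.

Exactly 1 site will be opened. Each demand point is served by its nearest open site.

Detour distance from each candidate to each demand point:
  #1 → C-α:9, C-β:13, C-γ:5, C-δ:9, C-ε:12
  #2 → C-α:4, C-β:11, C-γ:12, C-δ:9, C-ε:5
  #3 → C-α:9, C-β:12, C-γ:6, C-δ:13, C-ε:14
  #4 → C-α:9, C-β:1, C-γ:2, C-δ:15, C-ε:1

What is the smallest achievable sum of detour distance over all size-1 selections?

Open {#4}.
  C-α→#4 9, C-β→#4 1, C-γ→#4 2, C-δ→#4 15, C-ε→#4 1  ⇒ total 28.
Compare {#2}: total 41.
Compare {#1}: total 48.
No size-1 selection does better; minimum is 28.

28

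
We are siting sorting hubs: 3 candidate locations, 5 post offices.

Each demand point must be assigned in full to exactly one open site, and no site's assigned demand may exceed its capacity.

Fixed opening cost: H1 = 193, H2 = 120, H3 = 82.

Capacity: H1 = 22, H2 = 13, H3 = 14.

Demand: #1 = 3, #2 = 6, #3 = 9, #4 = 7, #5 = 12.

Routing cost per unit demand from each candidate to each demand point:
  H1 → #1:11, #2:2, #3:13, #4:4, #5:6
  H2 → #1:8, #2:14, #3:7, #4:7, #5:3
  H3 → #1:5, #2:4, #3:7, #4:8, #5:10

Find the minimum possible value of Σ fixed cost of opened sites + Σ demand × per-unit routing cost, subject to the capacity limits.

549

Open {H1, H2, H3}; cheapest assignment that respects the capacities:
  H1 (cap 22, load 13): #2, #4 — cost 6×2 + 7×4 = 40
  H2 (cap 13, load 12): #5 — cost 12×3 = 36
  H3 (cap 14, load 12): #1, #3 — cost 3×5 + 9×7 = 78
  Shipping 154, fixed 395 → total 549.
  Any other capacity-feasible assignment to {H1, H2, H3} ships for at least 154.
Total demand is 37 and no other set of sites has combined capacity ≥ 37, so {H1, H2, H3} is the only feasible choice of open sites. Minimum: 549.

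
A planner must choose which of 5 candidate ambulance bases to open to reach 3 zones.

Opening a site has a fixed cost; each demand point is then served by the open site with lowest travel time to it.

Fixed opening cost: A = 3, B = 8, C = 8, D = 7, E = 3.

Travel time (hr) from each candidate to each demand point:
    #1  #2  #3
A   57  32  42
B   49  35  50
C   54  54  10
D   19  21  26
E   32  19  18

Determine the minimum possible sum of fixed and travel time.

Open {C, D}: assign each demand point to its cheapest open site.
  #1→D 19, #2→D 21, #3→C 10
  travel time 50, fixed 15 → total 65.
Compare {D, E}: travel time 56 + fixed 10 = 66.
Compare {C, D, E}: travel time 48 + fixed 18 = 66.
Compare {A, C, D}: travel time 50 + fixed 18 = 68.
All other subsets cost ≥ 66. Minimum total cost: 65.

65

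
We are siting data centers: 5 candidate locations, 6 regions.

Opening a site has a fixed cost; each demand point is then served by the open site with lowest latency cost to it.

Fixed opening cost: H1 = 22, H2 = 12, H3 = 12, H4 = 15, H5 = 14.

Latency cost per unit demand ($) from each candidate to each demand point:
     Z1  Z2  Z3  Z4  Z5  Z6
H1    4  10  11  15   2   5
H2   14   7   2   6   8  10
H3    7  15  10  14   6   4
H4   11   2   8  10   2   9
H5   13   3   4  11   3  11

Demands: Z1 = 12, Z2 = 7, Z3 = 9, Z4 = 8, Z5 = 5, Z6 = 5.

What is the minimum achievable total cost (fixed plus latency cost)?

Open {H1, H2, H4}: assign each demand point to its cheapest open site.
  Z1→H1 12×4=48, Z2→H4 7×2=14, Z3→H2 9×2=18, Z4→H2 8×6=48, Z5→H1 5×2=10, Z6→H1 5×5=25
  latency cost 163, fixed 49 → total 212.
Compare {H1, H2, H5}: latency cost 170 + fixed 48 = 218.
Compare {H1, H2, H3, H4}: latency cost 158 + fixed 61 = 219.
Compare {H1, H2, H3, H5}: latency cost 165 + fixed 60 = 225.
All other subsets cost ≥ 218. Minimum total cost: 212.

212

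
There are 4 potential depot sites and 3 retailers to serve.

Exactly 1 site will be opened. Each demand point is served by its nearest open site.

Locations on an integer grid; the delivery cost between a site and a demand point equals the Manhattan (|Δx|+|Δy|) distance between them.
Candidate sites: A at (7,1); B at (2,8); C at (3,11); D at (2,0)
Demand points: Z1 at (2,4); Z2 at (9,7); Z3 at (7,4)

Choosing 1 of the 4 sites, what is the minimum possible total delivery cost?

Open {A}.
  Z1→A 8, Z2→A 8, Z3→A 3  ⇒ total 19.
Compare {B}: total 21.
Compare {D}: total 27.
No size-1 selection does better; minimum is 19.

19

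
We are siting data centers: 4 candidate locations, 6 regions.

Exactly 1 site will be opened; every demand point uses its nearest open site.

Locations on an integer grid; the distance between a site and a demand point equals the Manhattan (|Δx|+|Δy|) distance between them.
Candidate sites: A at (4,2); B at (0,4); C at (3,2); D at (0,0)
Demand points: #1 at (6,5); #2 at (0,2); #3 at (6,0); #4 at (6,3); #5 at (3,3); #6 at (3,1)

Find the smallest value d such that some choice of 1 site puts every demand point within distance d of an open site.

Open {A}.
  Farthest demand point is #1 at distance 5 (to A); all others are ≤ 5.
With {C} the worst case is 6.
With {B} the worst case is 10.
No size-1 selection achieves below 5.

5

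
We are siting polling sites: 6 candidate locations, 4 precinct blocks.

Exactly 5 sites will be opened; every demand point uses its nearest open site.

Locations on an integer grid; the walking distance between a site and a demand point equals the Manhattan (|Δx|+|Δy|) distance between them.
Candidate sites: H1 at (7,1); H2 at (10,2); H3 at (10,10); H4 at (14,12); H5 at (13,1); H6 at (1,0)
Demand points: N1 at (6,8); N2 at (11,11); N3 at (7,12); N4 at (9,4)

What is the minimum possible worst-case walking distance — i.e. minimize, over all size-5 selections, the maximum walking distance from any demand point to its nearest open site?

Open {H1, H2, H3, H4, H5}.
  Farthest demand point is N1 at walking distance 6 (to H3); all others are ≤ 6.
With {H1, H2, H3, H4, H6} the worst case is 6.
With {H1, H2, H3, H5, H6} the worst case is 6.
No size-5 selection achieves below 6.

6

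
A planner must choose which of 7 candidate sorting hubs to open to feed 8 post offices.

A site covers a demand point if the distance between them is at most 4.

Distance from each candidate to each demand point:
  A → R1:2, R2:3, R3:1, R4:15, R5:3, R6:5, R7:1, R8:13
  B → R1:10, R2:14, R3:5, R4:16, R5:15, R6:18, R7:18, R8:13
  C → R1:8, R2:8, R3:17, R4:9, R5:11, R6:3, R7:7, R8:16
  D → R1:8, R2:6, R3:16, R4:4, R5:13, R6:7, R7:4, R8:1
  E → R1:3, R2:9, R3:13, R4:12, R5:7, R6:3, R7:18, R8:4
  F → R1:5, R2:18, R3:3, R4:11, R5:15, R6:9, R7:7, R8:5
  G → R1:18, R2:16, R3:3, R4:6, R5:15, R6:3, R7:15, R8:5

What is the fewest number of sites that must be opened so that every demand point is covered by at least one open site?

3

Coverage sets (demand points within 4 of each site):
  A: {R1, R2, R3, R5, R7}
  B: {}
  C: {R6}
  D: {R4, R7, R8}
  E: {R1, R6, R8}
  F: {R3}
  G: {R3, R6}
No 2 sites suffice: every size-2 union leaves at least one demand point uncovered.
But {A, C, D} covers everything, so the minimum is 3.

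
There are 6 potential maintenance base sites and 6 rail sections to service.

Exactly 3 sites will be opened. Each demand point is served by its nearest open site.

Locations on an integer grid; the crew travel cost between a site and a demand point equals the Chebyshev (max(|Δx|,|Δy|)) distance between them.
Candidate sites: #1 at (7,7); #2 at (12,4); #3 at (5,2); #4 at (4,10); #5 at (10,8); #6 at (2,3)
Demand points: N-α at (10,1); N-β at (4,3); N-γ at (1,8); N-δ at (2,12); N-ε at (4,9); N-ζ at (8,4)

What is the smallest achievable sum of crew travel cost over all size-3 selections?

Open {#2, #3, #4}.
  N-α→#2 3, N-β→#3 1, N-γ→#4 3, N-δ→#4 2, N-ε→#4 1, N-ζ→#3 3  ⇒ total 13.
Compare {#1, #3, #4}: total 15.
Compare {#2, #4, #6}: total 15.
No size-3 selection does better; minimum is 13.

13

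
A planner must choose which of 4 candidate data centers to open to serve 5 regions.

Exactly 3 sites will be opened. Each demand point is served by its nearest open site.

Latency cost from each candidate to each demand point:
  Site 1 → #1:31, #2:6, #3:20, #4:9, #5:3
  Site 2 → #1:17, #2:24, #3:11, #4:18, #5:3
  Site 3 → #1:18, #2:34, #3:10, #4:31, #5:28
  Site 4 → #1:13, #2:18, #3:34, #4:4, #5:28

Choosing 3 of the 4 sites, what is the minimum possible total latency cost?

Open {Site 1, Site 3, Site 4}.
  #1→Site 4 13, #2→Site 1 6, #3→Site 3 10, #4→Site 4 4, #5→Site 1 3  ⇒ total 36.
Compare {Site 1, Site 2, Site 4}: total 37.
Compare {Site 1, Site 2, Site 3}: total 45.
No size-3 selection does better; minimum is 36.

36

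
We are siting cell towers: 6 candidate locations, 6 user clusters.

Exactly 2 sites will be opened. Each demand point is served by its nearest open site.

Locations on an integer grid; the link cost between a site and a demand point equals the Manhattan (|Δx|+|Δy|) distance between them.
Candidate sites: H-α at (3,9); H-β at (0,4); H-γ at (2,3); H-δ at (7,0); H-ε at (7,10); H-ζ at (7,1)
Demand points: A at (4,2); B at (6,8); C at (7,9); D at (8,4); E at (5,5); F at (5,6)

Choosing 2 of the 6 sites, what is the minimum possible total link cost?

24

Open {H-ε, H-ζ}.
  A→H-ζ 4, B→H-ε 3, C→H-ε 1, D→H-ζ 4, E→H-ζ 6, F→H-ε 6  ⇒ total 24.
Compare {H-γ, H-ε}: total 25.
Compare {H-α, H-ζ}: total 27.
No size-2 selection does better; minimum is 24.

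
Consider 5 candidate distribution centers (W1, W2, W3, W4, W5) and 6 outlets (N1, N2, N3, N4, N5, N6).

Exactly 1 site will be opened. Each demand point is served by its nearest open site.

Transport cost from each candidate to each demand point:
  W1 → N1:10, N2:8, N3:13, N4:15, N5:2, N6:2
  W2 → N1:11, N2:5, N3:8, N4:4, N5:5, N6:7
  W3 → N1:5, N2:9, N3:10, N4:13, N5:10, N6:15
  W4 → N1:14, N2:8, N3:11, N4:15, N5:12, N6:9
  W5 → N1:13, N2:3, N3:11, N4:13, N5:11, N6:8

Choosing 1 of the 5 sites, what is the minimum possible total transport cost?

40

Open {W2}.
  N1→W2 11, N2→W2 5, N3→W2 8, N4→W2 4, N5→W2 5, N6→W2 7  ⇒ total 40.
Compare {W1}: total 50.
Compare {W5}: total 59.
No size-1 selection does better; minimum is 40.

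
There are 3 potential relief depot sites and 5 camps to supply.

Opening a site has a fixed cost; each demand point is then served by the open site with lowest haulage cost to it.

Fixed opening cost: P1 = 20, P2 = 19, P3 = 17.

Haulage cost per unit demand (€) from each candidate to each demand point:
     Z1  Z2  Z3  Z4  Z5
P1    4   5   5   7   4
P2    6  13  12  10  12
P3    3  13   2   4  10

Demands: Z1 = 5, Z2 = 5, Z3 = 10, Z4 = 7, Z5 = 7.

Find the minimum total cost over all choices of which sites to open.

Open {P1, P3}: assign each demand point to its cheapest open site.
  Z1→P3 5×3=15, Z2→P1 5×5=25, Z3→P3 10×2=20, Z4→P3 7×4=28, Z5→P1 7×4=28
  haulage cost 116, fixed 37 → total 153.
Compare {P1, P2, P3}: haulage cost 116 + fixed 56 = 172.
Compare {P1}: haulage cost 172 + fixed 20 = 192.
Compare {P1, P2}: haulage cost 172 + fixed 39 = 211.
All other subsets cost ≥ 172. Minimum total cost: 153.

153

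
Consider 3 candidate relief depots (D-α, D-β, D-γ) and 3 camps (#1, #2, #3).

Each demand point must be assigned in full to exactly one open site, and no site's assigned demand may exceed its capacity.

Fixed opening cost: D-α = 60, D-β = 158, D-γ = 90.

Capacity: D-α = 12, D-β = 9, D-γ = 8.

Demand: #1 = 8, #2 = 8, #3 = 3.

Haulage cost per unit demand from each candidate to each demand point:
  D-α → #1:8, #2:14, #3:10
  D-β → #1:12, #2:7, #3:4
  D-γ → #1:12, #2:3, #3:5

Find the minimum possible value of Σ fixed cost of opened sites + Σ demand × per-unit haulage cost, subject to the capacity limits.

268

Open {D-α, D-γ}; cheapest assignment that respects the capacities:
  D-α (cap 12, load 11): #1, #3 — cost 8×8 + 3×10 = 94
  D-γ (cap 8, load 8): #2 — cost 8×3 = 24
  Shipping 118, fixed 150 → total 268.
  Any other capacity-feasible assignment to {D-α, D-γ} ships for at least 118.
Compare {D-α, D-β}: its best feasible assignment gives total 368.
Compare {D-α, D-β, D-γ}: its best feasible assignment gives total 408.
Every other set of open sites that can feasibly serve all demand totals ≥ 368 even under its best assignment. Minimum: 268.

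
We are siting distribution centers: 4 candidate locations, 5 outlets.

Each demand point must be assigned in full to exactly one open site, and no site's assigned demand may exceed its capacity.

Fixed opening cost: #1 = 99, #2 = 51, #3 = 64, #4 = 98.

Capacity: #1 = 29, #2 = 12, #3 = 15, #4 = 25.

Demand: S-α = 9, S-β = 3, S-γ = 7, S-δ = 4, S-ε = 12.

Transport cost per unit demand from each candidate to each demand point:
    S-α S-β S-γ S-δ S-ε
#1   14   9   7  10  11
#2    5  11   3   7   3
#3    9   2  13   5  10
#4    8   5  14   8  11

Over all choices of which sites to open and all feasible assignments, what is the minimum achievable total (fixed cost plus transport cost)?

Open {#2, #4}; cheapest assignment that respects the capacities:
  #2 (cap 12, load 12): S-ε — cost 12×3 = 36
  #4 (cap 25, load 23): S-α, S-β, S-γ, S-δ — cost 9×8 + 3×5 + 7×14 + 4×8 = 217
  Shipping 253, fixed 149 → total 402.
  Any other capacity-feasible assignment to {#2, #4} ships for at least 253.
Compare {#1, #2, #3}: its best feasible assignment gives total 426.
Compare {#1, #2}: its best feasible assignment gives total 428.
Every other set of open sites that can feasibly serve all demand totals ≥ 426 even under its best assignment. Minimum: 402.

402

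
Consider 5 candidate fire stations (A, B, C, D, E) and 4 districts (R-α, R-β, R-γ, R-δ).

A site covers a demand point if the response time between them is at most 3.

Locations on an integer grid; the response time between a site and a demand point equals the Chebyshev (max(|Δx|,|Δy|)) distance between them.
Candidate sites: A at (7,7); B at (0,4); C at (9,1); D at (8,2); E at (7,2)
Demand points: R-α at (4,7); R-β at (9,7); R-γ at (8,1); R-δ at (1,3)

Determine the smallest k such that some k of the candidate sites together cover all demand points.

3

Coverage sets (demand points within 3 of each site):
  A: {R-α, R-β}
  B: {R-δ}
  C: {R-γ}
  D: {R-γ}
  E: {R-γ}
No 2 sites suffice: every size-2 union leaves at least one demand point uncovered.
But {A, B, C} covers everything, so the minimum is 3.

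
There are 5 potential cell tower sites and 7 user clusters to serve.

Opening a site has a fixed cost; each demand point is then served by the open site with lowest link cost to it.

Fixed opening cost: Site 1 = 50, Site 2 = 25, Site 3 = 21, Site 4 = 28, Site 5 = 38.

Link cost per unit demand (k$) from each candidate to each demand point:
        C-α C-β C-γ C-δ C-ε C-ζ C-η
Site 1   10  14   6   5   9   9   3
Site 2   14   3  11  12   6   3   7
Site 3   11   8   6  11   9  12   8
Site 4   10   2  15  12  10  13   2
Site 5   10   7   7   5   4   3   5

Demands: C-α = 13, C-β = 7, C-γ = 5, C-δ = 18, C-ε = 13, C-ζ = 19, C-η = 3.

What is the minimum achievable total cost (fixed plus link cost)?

Open {Site 4, Site 5}: assign each demand point to its cheapest open site.
  C-α→Site 4 13×10=130, C-β→Site 4 7×2=14, C-γ→Site 5 5×7=35, C-δ→Site 5 18×5=90, C-ε→Site 5 13×4=52, C-ζ→Site 5 19×3=57, C-η→Site 4 3×2=6
  link cost 384, fixed 66 → total 450.
Compare {Site 2, Site 5}: link cost 400 + fixed 63 = 463.
Compare {Site 5}: link cost 428 + fixed 38 = 466.
Compare {Site 3, Site 4, Site 5}: link cost 379 + fixed 87 = 466.
All other subsets cost ≥ 463. Minimum total cost: 450.

450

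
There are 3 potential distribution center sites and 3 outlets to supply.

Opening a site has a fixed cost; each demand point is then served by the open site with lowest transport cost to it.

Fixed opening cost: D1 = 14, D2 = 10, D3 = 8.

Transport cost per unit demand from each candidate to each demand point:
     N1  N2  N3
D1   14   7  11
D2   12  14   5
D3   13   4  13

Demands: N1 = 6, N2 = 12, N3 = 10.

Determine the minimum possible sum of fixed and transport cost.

188

Open {D2, D3}: assign each demand point to its cheapest open site.
  N1→D2 6×12=72, N2→D3 12×4=48, N3→D2 10×5=50
  transport cost 170, fixed 18 → total 188.
Compare {D1, D2, D3}: transport cost 170 + fixed 32 = 202.
Compare {D1, D2}: transport cost 206 + fixed 24 = 230.
Compare {D1, D3}: transport cost 236 + fixed 22 = 258.
All other subsets cost ≥ 202. Minimum total cost: 188.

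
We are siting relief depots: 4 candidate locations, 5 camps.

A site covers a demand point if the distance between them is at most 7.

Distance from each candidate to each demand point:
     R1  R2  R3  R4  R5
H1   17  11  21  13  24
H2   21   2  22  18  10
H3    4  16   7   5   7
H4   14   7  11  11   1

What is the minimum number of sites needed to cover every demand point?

2

Coverage sets (demand points within 7 of each site):
  H1: {}
  H2: {R2}
  H3: {R1, R3, R4, R5}
  H4: {R2, R5}
No single site covers all 5 demand points.
But {H2, H3} covers everything, so the minimum is 2.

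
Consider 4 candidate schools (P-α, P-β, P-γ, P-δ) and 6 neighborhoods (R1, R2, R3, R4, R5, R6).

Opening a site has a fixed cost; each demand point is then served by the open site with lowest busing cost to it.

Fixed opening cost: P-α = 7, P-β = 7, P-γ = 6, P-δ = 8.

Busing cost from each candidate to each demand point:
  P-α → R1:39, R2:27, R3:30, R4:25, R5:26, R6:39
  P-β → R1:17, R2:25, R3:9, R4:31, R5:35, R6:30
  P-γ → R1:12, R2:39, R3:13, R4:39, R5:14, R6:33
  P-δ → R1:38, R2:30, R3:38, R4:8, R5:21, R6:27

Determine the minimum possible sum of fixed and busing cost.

Open {P-β, P-γ, P-δ}: assign each demand point to its cheapest open site.
  R1→P-γ 12, R2→P-β 25, R3→P-β 9, R4→P-δ 8, R5→P-γ 14, R6→P-δ 27
  busing cost 95, fixed 21 → total 116.
Compare {P-γ, P-δ}: busing cost 104 + fixed 14 = 118.
Compare {P-β, P-δ}: busing cost 107 + fixed 15 = 122.
Compare {P-α, P-γ, P-δ}: busing cost 101 + fixed 21 = 122.
All other subsets cost ≥ 118. Minimum total cost: 116.

116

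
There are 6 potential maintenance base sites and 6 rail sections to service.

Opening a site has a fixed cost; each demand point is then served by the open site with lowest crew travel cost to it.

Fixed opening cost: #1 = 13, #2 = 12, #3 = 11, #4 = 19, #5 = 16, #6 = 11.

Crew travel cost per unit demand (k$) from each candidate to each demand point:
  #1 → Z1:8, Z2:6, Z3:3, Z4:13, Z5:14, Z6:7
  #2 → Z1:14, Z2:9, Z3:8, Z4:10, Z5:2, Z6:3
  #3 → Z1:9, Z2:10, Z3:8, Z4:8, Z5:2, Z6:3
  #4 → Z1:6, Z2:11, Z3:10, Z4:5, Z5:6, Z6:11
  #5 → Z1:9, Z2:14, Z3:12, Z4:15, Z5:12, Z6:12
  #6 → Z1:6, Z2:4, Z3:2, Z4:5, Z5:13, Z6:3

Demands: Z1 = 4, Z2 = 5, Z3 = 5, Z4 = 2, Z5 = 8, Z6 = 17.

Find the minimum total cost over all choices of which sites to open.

153

Open {#3, #6}: assign each demand point to its cheapest open site.
  Z1→#6 4×6=24, Z2→#6 5×4=20, Z3→#6 5×2=10, Z4→#6 2×5=10, Z5→#3 8×2=16, Z6→#3 17×3=51
  crew travel cost 131, fixed 22 → total 153.
Compare {#2, #6}: crew travel cost 131 + fixed 23 = 154.
Compare {#2, #3, #6}: crew travel cost 131 + fixed 34 = 165.
Compare {#1, #3, #6}: crew travel cost 131 + fixed 35 = 166.
All other subsets cost ≥ 154. Minimum total cost: 153.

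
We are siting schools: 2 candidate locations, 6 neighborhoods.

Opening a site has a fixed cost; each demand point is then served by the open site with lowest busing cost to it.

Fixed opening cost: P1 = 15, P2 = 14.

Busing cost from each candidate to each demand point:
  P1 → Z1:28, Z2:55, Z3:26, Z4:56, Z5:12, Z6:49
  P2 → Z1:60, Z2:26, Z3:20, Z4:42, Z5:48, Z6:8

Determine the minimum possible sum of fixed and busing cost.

Open {P1, P2}: assign each demand point to its cheapest open site.
  Z1→P1 28, Z2→P2 26, Z3→P2 20, Z4→P2 42, Z5→P1 12, Z6→P2 8
  busing cost 136, fixed 29 → total 165.
Compare {P2}: busing cost 204 + fixed 14 = 218.
Compare {P1}: busing cost 226 + fixed 15 = 241.

165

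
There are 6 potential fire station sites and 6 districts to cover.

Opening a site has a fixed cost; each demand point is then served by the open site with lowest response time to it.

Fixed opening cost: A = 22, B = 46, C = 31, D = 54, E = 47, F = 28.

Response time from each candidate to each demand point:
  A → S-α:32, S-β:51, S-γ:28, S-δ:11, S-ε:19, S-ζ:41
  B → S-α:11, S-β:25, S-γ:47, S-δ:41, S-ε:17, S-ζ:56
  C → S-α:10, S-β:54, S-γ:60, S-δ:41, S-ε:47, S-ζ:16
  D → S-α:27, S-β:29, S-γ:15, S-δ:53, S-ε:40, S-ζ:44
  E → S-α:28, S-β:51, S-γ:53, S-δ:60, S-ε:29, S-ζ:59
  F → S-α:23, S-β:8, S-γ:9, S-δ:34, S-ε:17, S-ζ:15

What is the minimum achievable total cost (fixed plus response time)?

Open {A, F}: assign each demand point to its cheapest open site.
  S-α→F 23, S-β→F 8, S-γ→F 9, S-δ→A 11, S-ε→F 17, S-ζ→F 15
  response time 83, fixed 50 → total 133.
Compare {F}: response time 106 + fixed 28 = 134.
Compare {A, C, F}: response time 70 + fixed 81 = 151.
Compare {C, F}: response time 93 + fixed 59 = 152.
All other subsets cost ≥ 134. Minimum total cost: 133.

133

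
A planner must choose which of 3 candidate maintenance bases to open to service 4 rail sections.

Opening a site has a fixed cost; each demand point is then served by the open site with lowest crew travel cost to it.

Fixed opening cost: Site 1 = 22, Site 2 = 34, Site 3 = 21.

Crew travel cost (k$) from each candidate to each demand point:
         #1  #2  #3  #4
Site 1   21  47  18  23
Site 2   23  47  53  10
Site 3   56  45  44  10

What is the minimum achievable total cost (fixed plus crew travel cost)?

131

Open {Site 1}: assign each demand point to its cheapest open site.
  #1→Site 1 21, #2→Site 1 47, #3→Site 1 18, #4→Site 1 23
  crew travel cost 109, fixed 22 → total 131.
Compare {Site 1, Site 3}: crew travel cost 94 + fixed 43 = 137.
Compare {Site 1, Site 2}: crew travel cost 96 + fixed 56 = 152.
Compare {Site 2}: crew travel cost 133 + fixed 34 = 167.
All other subsets cost ≥ 137. Minimum total cost: 131.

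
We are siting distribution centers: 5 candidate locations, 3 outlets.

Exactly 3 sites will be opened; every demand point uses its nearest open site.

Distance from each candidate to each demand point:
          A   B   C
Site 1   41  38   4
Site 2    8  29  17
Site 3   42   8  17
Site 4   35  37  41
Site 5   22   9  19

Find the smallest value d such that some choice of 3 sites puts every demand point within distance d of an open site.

8

Open {Site 1, Site 2, Site 3}.
  Farthest demand point is A at distance 8 (to Site 2); all others are ≤ 8.
With {Site 1, Site 2, Site 5} the worst case is 9.
With {Site 2, Site 3, Site 4} the worst case is 17.
No size-3 selection achieves below 8.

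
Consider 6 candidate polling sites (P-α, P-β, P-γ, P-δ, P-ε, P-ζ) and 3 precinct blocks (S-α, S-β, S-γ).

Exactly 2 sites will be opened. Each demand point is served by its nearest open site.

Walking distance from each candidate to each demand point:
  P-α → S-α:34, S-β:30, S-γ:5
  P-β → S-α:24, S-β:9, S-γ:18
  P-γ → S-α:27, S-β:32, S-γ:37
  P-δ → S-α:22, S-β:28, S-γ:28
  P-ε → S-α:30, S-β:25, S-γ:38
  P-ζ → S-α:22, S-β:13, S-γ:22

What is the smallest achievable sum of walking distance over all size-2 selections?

Open {P-α, P-β}.
  S-α→P-β 24, S-β→P-β 9, S-γ→P-α 5  ⇒ total 38.
Compare {P-α, P-ζ}: total 40.
Compare {P-β, P-δ}: total 49.
No size-2 selection does better; minimum is 38.

38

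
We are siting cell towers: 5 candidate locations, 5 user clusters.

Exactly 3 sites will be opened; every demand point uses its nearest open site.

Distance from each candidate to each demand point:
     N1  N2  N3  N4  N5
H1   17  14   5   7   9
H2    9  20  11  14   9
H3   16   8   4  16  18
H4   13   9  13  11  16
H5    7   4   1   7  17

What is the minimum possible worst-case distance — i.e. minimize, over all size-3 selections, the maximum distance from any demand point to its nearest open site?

Open {H1, H2, H3}.
  Farthest demand point is N1 at distance 9 (to H2); all others are ≤ 9.
With {H1, H2, H4} the worst case is 9.
With {H1, H2, H5} the worst case is 9.
No size-3 selection achieves below 9.

9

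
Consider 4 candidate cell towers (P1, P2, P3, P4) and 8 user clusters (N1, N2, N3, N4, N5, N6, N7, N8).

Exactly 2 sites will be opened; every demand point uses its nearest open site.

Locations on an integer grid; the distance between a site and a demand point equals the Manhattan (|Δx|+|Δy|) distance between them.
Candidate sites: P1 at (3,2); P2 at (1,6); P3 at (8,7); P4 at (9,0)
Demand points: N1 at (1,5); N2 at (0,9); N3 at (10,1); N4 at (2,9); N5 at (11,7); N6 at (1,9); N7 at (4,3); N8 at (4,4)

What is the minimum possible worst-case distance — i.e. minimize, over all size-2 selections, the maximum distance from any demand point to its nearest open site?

8

Open {P2, P3}.
  Farthest demand point is N3 at distance 8 (to P3); all others are ≤ 8.
With {P2, P4} the worst case is 9.
With {P1, P3} the worst case is 10.
No size-2 selection achieves below 8.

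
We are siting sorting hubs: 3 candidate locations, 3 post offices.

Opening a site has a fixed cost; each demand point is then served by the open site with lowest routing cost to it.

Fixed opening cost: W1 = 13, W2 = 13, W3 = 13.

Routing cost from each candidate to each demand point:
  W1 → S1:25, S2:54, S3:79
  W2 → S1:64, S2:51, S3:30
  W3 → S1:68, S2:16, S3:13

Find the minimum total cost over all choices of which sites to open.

Open {W1, W3}: assign each demand point to its cheapest open site.
  S1→W1 25, S2→W3 16, S3→W3 13
  routing cost 54, fixed 26 → total 80.
Compare {W1, W2, W3}: routing cost 54 + fixed 39 = 93.
Compare {W3}: routing cost 97 + fixed 13 = 110.
Compare {W2, W3}: routing cost 93 + fixed 26 = 119.
All other subsets cost ≥ 93. Minimum total cost: 80.

80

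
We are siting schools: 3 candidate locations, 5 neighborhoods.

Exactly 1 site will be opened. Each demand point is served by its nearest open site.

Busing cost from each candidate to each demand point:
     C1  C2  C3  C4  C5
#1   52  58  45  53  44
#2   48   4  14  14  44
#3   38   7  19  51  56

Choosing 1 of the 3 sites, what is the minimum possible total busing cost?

124

Open {#2}.
  C1→#2 48, C2→#2 4, C3→#2 14, C4→#2 14, C5→#2 44  ⇒ total 124.
Compare {#3}: total 171.
Compare {#1}: total 252.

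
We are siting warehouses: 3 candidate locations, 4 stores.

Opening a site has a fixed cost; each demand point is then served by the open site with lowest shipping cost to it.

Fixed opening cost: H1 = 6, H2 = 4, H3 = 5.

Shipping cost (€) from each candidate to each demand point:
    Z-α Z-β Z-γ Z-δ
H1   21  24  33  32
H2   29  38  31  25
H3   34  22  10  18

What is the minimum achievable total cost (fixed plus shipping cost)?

Open {H1, H3}: assign each demand point to its cheapest open site.
  Z-α→H1 21, Z-β→H3 22, Z-γ→H3 10, Z-δ→H3 18
  shipping cost 71, fixed 11 → total 82.
Compare {H1, H2, H3}: shipping cost 71 + fixed 15 = 86.
Compare {H2, H3}: shipping cost 79 + fixed 9 = 88.
Compare {H3}: shipping cost 84 + fixed 5 = 89.
All other subsets cost ≥ 86. Minimum total cost: 82.

82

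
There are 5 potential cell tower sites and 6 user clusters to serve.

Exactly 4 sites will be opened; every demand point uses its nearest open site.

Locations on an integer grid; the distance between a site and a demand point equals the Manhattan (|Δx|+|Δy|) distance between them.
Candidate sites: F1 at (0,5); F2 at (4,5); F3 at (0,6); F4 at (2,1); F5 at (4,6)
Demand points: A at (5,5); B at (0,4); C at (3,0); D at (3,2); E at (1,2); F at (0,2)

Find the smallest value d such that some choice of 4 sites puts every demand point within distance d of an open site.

Open {F1, F2, F3, F4}.
  Farthest demand point is F at distance 3 (to F1); all others are ≤ 3.
With {F1, F2, F4, F5} the worst case is 3.
With {F1, F3, F4, F5} the worst case is 3.
No size-4 selection achieves below 3.

3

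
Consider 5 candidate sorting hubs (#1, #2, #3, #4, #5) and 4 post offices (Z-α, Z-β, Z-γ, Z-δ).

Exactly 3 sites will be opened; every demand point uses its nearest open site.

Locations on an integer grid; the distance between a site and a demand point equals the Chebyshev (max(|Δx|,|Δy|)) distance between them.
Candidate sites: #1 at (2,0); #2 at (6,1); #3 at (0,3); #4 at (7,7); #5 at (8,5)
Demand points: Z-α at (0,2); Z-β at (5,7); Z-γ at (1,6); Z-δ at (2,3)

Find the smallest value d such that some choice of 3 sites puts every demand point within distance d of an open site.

Open {#1, #3, #4}.
  Farthest demand point is Z-γ at distance 3 (to #3); all others are ≤ 3.
With {#1, #3, #5} the worst case is 3.
With {#2, #3, #4} the worst case is 3.
No size-3 selection achieves below 3.

3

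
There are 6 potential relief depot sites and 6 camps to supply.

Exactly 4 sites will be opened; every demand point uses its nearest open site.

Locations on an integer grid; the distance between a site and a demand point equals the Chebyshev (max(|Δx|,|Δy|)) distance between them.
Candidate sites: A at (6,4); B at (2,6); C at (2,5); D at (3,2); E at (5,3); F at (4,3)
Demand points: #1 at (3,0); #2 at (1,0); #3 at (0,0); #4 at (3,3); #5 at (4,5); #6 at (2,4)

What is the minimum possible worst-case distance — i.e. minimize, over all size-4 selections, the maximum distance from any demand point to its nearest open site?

3

Open {A, B, C, D}.
  Farthest demand point is #3 at distance 3 (to D); all others are ≤ 3.
With {A, B, D, E} the worst case is 3.
With {A, B, D, F} the worst case is 3.
No size-4 selection achieves below 3.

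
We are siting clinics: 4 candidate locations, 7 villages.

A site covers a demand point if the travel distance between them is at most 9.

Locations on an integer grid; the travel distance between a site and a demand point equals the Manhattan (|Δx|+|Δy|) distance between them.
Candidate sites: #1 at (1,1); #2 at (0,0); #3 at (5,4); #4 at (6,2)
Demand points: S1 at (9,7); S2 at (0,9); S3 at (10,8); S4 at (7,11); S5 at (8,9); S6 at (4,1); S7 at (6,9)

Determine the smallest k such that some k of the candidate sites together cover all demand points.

Coverage sets (demand points within 9 of each site):
  #1: {S2, S6}
  #2: {S2, S6}
  #3: {S1, S3, S4, S5, S6, S7}
  #4: {S1, S5, S6, S7}
No single site covers all 7 demand points.
But {#1, #3} covers everything, so the minimum is 2.

2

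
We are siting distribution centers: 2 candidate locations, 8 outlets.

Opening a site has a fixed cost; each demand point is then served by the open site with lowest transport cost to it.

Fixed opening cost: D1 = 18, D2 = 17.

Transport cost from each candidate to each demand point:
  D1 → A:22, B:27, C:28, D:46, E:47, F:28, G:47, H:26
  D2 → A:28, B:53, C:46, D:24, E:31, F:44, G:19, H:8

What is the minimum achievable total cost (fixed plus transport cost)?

222

Open {D1, D2}: assign each demand point to its cheapest open site.
  A→D1 22, B→D1 27, C→D1 28, D→D2 24, E→D2 31, F→D1 28, G→D2 19, H→D2 8
  transport cost 187, fixed 35 → total 222.
Compare {D2}: transport cost 253 + fixed 17 = 270.
Compare {D1}: transport cost 271 + fixed 18 = 289.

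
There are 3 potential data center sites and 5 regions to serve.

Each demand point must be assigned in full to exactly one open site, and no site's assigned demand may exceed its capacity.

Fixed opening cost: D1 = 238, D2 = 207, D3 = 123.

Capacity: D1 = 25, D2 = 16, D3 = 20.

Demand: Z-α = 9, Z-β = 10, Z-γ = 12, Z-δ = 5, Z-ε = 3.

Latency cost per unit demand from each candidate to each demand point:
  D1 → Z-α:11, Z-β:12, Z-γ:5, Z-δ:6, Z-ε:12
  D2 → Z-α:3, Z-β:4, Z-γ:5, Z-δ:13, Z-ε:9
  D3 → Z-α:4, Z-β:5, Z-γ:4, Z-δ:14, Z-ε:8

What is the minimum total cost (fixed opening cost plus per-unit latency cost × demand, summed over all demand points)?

Open {D1, D3}; cheapest assignment that respects the capacities:
  D1 (cap 25, load 20): Z-γ, Z-δ, Z-ε — cost 12×5 + 5×6 + 3×12 = 126
  D3 (cap 20, load 19): Z-α, Z-β — cost 9×4 + 10×5 = 86
  Shipping 212, fixed 361 → total 573.
  Any other capacity-feasible assignment to {D1, D3} ships for at least 212.
Compare {D1, D2}: its best feasible assignment gives total 745.
Compare {D1, D2, D3}: its best feasible assignment gives total 758.
Every other set of open sites that can feasibly serve all demand totals ≥ 745 even under its best assignment. Minimum: 573.

573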